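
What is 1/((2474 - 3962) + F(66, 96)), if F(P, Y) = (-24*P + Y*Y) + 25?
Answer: 1/6169 ≈ 0.00016210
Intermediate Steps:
F(P, Y) = 25 + Y² - 24*P (F(P, Y) = (-24*P + Y²) + 25 = (Y² - 24*P) + 25 = 25 + Y² - 24*P)
1/((2474 - 3962) + F(66, 96)) = 1/((2474 - 3962) + (25 + 96² - 24*66)) = 1/(-1488 + (25 + 9216 - 1584)) = 1/(-1488 + 7657) = 1/6169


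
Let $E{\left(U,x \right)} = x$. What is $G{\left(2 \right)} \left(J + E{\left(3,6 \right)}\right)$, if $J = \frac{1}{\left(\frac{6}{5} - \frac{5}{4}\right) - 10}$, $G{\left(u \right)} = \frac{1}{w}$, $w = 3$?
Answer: $\frac{1186}{603} \approx 1.9668$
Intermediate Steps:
$G{\left(u \right)} = \frac{1}{3}$
$J = - \frac{20}{201}$ ($J = \frac{1}{\left(6 \cdot \frac{1}{5} - \frac{5}{4}\right) - 10} = \frac{1}{\left(\frac{6}{5} - \frac{5}{4}\right) - 10} = \frac{1}{- \frac{1}{20} - 10} = \frac{1}{- \frac{201}{20}} = - \frac{20}{201} \approx -0.099502$)
$G{\left(2 \right)} \left(J + E{\left(3,6 \right)}\right) = \frac{- \frac{20}{201} + 6}{3} = \frac{1}{3} \cdot \frac{1186}{201} = \frac{1186}{603}$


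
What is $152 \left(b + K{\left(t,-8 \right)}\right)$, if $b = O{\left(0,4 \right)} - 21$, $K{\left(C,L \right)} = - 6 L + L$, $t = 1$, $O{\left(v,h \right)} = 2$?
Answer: $3192$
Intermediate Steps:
$K{\left(C,L \right)} = - 5 L$
$b = -19$ ($b = 2 - 21 = -19$)
$152 \left(b + K{\left(t,-8 \right)}\right) = 152 \left(-19 - -40\right) = 152 \left(-19 + 40\right) = 152 \cdot 21 = 3192$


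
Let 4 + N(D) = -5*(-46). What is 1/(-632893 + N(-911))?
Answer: -1/632667 ≈ -1.5806e-6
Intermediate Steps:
N(D) = 226 (N(D) = -4 - 5*(-46) = -4 + 230 = 226)
1/(-632893 + N(-911)) = 1/(-632893 + 226) = 1/(-632667) = -1/632667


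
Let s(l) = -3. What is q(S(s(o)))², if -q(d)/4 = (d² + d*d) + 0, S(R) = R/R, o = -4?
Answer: 64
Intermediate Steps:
S(R) = 1
q(d) = -8*d² (q(d) = -4*((d² + d*d) + 0) = -4*((d² + d²) + 0) = -4*(2*d² + 0) = -8*d²)
q(S(s(o)))² = (-8*1²)² = (-8*1)² = (-8)² = 64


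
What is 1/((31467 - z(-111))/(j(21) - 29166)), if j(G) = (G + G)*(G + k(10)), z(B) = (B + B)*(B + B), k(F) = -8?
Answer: 9540/5939 ≈ 1.6063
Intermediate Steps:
z(B) = 4*B² (z(B) = (2*B)*(2*B) = 4*B²)
j(G) = 2*G*(-8 + G) (j(G) = (G + G)*(G - 8) = (2*G)*(-8 + G) = 2*G*(-8 + G))
1/((31467 - z(-111))/(j(21) - 29166)) = 1/((31467 - 4*(-111)²)/(2*21*(-8 + 21) - 29166)) = 1/((31467 - 4*12321)/(2*21*13 - 29166)) = 1/((31467 - 1*49284)/(546 - 29166)) = 1/((31467 - 49284)/(-28620)) = 1/(-17817*(-1/28620)) = 1/(5939/9540) = 9540/5939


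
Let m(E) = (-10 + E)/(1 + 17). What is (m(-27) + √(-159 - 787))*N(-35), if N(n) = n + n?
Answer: 1295/9 - 70*I*√946 ≈ 143.89 - 2153.0*I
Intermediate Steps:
m(E) = -5/9 + E/18 (m(E) = (-10 + E)/18 = (-10 + E)*(1/18) = -5/9 + E/18)
N(n) = 2*n
(m(-27) + √(-159 - 787))*N(-35) = ((-5/9 + (1/18)*(-27)) + √(-159 - 787))*(2*(-35)) = ((-5/9 - 3/2) + √(-946))*(-70) = (-37/18 + I*√946)*(-70) = 1295/9 - 70*I*√946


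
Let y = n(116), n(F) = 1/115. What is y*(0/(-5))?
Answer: 0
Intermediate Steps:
n(F) = 1/115
y = 1/115 ≈ 0.0086956
y*(0/(-5)) = (0/(-5))/115 = (0*(-⅕))/115 = (1/115)*0 = 0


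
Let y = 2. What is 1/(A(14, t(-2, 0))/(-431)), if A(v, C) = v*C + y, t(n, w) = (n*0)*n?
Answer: -431/2 ≈ -215.50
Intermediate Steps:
t(n, w) = 0 (t(n, w) = 0*n = 0)
A(v, C) = 2 + C*v (A(v, C) = v*C + 2 = C*v + 2 = 2 + C*v)
1/(A(14, t(-2, 0))/(-431)) = 1/((2 + 0*14)/(-431)) = 1/((2 + 0)*(-1/431)) = 1/(2*(-1/431)) = 1/(-2/431) = -431/2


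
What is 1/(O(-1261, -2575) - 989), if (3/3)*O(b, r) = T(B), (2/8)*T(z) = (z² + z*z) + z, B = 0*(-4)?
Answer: -1/989 ≈ -0.0010111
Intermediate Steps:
B = 0
T(z) = 4*z + 8*z² (T(z) = 4*((z² + z*z) + z) = 4*((z² + z²) + z) = 4*(2*z² + z) = 4*(z + 2*z²) = 4*z + 8*z²)
O(b, r) = 0 (O(b, r) = 4*0*(1 + 2*0) = 4*0*(1 + 0) = 4*0*1 = 0)
1/(O(-1261, -2575) - 989) = 1/(0 - 989) = 1/(-989) = -1/989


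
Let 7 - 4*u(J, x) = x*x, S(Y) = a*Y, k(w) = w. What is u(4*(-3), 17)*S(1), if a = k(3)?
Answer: -423/2 ≈ -211.50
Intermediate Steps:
a = 3
S(Y) = 3*Y
u(J, x) = 7/4 - x²/4 (u(J, x) = 7/4 - x*x/4 = 7/4 - x²/4)
u(4*(-3), 17)*S(1) = (7/4 - ¼*17²)*(3*1) = (7/4 - ¼*289)*3 = (7/4 - 289/4)*3 = -141/2*3 = -423/2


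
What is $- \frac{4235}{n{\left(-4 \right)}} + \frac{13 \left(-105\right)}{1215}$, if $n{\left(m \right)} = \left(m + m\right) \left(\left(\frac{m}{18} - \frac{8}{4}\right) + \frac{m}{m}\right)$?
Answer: $- \frac{281393}{648} \approx -434.25$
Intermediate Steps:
$n{\left(m \right)} = 2 m \left(-1 + \frac{m}{18}\right)$ ($n{\left(m \right)} = 2 m \left(\left(m \frac{1}{18} - 2\right) + 1\right) = 2 m \left(\left(\frac{m}{18} - 2\right) + 1\right) = 2 m \left(\left(-2 + \frac{m}{18}\right) + 1\right) = 2 m \left(-1 + \frac{m}{18}\right)$)
$- \frac{4235}{n{\left(-4 \right)}} + \frac{13 \left(-105\right)}{1215} = - \frac{4235}{\frac{1}{9} \left(-4\right) \left(-18 - 4\right)} + \frac{13 \left(-105\right)}{1215} = - \frac{4235}{\frac{1}{9} \left(-4\right) \left(-22\right)} - \frac{91}{81} = - \frac{4235}{\frac{88}{9}} - \frac{91}{81} = \left(-4235\right) \frac{9}{88} - \frac{91}{81} = - \frac{3465}{8} - \frac{91}{81} = - \frac{281393}{648}$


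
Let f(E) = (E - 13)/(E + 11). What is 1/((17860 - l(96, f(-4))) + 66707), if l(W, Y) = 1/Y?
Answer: 17/1437646 ≈ 1.1825e-5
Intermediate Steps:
f(E) = (-13 + E)/(11 + E)
1/((17860 - l(96, f(-4))) + 66707) = 1/((17860 - 1/((-13 - 4)/(11 - 4))) + 66707) = 1/((17860 - 1/(-17/7)) + 66707) = 1/((17860 - 1*(-7/17)) + 66707) = 1/((17860 + 7/17) + 66707) = 1/(303627/17 + 66707) = 1/(1437646/17) = 17/1437646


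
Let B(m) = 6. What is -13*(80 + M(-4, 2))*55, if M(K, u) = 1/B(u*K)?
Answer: -343915/6 ≈ -57319.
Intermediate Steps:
M(K, u) = ⅙ (M(K, u) = 1/6 = ⅙)
-13*(80 + M(-4, 2))*55 = -13*(80 + ⅙)*55 = -13*481/6*55 = -6253/6*55 = -343915/6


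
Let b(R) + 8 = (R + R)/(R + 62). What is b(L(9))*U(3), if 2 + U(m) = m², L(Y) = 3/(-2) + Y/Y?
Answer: -6902/123 ≈ -56.114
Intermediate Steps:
L(Y) = -½ (L(Y) = 3*(-½) + 1 = -3/2 + 1 = -½)
b(R) = -8 + 2*R/(62 + R) (b(R) = -8 + (R + R)/(R + 62) = -8 + (2*R)/(62 + R) = -8 + 2*R/(62 + R))
U(m) = -2 + m²
b(L(9))*U(3) = (2*(-248 - 3*(-½))/(62 - ½))*(-2 + 3²) = (2*(-248 + 3/2)/(123/2))*(-2 + 9) = (2*(2/123)*(-493/2))*7 = -986/123*7 = -6902/123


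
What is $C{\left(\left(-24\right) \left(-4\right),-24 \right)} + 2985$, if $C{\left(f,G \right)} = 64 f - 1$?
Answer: $9128$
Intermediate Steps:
$C{\left(f,G \right)} = -1 + 64 f$
$C{\left(\left(-24\right) \left(-4\right),-24 \right)} + 2985 = \left(-1 + 64 \left(\left(-24\right) \left(-4\right)\right)\right) + 2985 = \left(-1 + 64 \cdot 96\right) + 2985 = \left(-1 + 6144\right) + 2985 = 6143 + 2985 = 9128$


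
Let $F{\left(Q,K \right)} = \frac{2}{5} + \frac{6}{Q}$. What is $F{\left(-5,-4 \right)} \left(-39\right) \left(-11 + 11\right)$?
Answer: $0$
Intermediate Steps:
$F{\left(Q,K \right)} = \frac{2}{5} + \frac{6}{Q}$ ($F{\left(Q,K \right)} = 2 \cdot \frac{1}{5} + \frac{6}{Q} = \frac{2}{5} + \frac{6}{Q}$)
$F{\left(-5,-4 \right)} \left(-39\right) \left(-11 + 11\right) = \left(\frac{2}{5} + \frac{6}{-5}\right) \left(-39\right) \left(-11 + 11\right) = \left(\frac{2}{5} + 6 \left(- \frac{1}{5}\right)\right) \left(-39\right) 0 = \left(\frac{2}{5} - \frac{6}{5}\right) \left(-39\right) 0 = \left(- \frac{4}{5}\right) \left(-39\right) 0 = \frac{156}{5} \cdot 0 = 0$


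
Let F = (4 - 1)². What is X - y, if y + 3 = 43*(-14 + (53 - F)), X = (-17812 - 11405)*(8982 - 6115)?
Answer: -83766426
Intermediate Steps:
F = 9 (F = 3² = 9)
X = -83765139 (X = -29217*2867 = -83765139)
y = 1287 (y = -3 + 43*(-14 + (53 - 1*9)) = -3 + 43*(-14 + (53 - 9)) = -3 + 43*(-14 + 44) = -3 + 43*30 = -3 + 1290 = 1287)
X - y = -83765139 - 1*1287 = -83765139 - 1287 = -83766426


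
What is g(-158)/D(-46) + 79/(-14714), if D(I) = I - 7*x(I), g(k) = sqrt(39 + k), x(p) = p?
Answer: -79/14714 + I*sqrt(119)/276 ≈ -0.005369 + 0.039524*I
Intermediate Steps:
D(I) = -6*I (D(I) = I - 7*I = -6*I)
g(-158)/D(-46) + 79/(-14714) = sqrt(39 - 158)/((-6*(-46))) + 79/(-14714) = sqrt(-119)/276 + 79*(-1/14714) = (I*sqrt(119))*(1/276) - 79/14714 = I*sqrt(119)/276 - 79/14714 = -79/14714 + I*sqrt(119)/276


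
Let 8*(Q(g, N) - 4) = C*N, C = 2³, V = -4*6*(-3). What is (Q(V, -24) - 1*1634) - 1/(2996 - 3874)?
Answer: -1452211/878 ≈ -1654.0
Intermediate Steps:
V = 72 (V = -24*(-3) = 72)
C = 8
Q(g, N) = 4 + N (Q(g, N) = 4 + (8*N)/8 = 4 + N)
(Q(V, -24) - 1*1634) - 1/(2996 - 3874) = ((4 - 24) - 1*1634) - 1/(2996 - 3874) = (-20 - 1634) - 1/(-878) = -1654 - 1*(-1/878) = -1654 + 1/878 = -1452211/878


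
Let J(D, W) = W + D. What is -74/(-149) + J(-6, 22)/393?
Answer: 31466/58557 ≈ 0.53736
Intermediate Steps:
J(D, W) = D + W
-74/(-149) + J(-6, 22)/393 = -74/(-149) + (-6 + 22)/393 = -74*(-1/149) + 16*(1/393) = 74/149 + 16/393 = 31466/58557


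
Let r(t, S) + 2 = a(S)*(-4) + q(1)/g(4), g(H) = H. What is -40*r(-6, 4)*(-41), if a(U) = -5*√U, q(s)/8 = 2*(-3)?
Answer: 42640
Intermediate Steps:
q(s) = -48 (q(s) = 8*(2*(-3)) = 8*(-6) = -48)
r(t, S) = -14 + 20*√S (r(t, S) = -2 + (-5*√S*(-4) - 48/4) = -2 + (20*√S - 48*¼) = -2 + (20*√S - 12) = -2 + (-12 + 20*√S) = -14 + 20*√S)
-40*r(-6, 4)*(-41) = -40*(-14 + 20*√4)*(-41) = -40*(-14 + 20*2)*(-41) = -40*(-14 + 40)*(-41) = -40*26*(-41) = -1040*(-41) = 42640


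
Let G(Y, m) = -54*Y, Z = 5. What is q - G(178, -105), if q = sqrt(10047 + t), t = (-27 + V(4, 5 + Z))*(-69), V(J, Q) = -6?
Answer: 9612 + 2*sqrt(3081) ≈ 9723.0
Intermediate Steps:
t = 2277 (t = (-27 - 6)*(-69) = -33*(-69) = 2277)
q = 2*sqrt(3081) (q = sqrt(10047 + 2277) = sqrt(12324) = 2*sqrt(3081) ≈ 111.01)
q - G(178, -105) = 2*sqrt(3081) - (-54)*178 = 2*sqrt(3081) - 1*(-9612) = 2*sqrt(3081) + 9612 = 9612 + 2*sqrt(3081)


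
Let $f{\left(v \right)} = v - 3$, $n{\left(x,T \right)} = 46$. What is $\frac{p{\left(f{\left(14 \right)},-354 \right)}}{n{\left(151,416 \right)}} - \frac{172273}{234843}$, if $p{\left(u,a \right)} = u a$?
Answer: $- \frac{461201600}{5401389} \approx -85.386$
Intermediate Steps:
$f{\left(v \right)} = -3 + v$
$p{\left(u,a \right)} = a u$
$\frac{p{\left(f{\left(14 \right)},-354 \right)}}{n{\left(151,416 \right)}} - \frac{172273}{234843} = \frac{\left(-354\right) \left(-3 + 14\right)}{46} - \frac{172273}{234843} = \left(-354\right) 11 \cdot \frac{1}{46} - \frac{172273}{234843} = \left(-3894\right) \frac{1}{46} - \frac{172273}{234843} = - \frac{1947}{23} - \frac{172273}{234843} = - \frac{461201600}{5401389}$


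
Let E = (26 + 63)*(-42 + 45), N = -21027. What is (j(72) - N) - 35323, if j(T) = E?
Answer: -14029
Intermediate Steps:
E = 267 (E = 89*3 = 267)
j(T) = 267
(j(72) - N) - 35323 = (267 - 1*(-21027)) - 35323 = (267 + 21027) - 35323 = 21294 - 35323 = -14029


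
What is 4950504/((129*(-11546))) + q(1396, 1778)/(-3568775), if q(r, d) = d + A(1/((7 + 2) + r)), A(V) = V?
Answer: -96225526332843/28946565995375 ≈ -3.3242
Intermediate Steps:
q(r, d) = d + 1/(9 + r) (q(r, d) = d + 1/((7 + 2) + r) = d + 1/(9 + r))
4950504/((129*(-11546))) + q(1396, 1778)/(-3568775) = 4950504/((129*(-11546))) + ((1 + 1778*(9 + 1396))/(9 + 1396))/(-3568775) = 4950504/(-1489434) + ((1 + 1778*1405)/1405)*(-1/3568775) = 4950504*(-1/1489434) + ((1 + 2498090)/1405)*(-1/3568775) = -19188/5773 + ((1/1405)*2498091)*(-1/3568775) = -19188/5773 + (2498091/1405)*(-1/3568775) = -19188/5773 - 2498091/5014128875 = -96225526332843/28946565995375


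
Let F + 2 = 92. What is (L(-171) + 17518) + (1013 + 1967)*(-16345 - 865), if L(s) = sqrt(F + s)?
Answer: -51268282 + 9*I ≈ -5.1268e+7 + 9.0*I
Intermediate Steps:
F = 90 (F = -2 + 92 = 90)
L(s) = sqrt(90 + s)
(L(-171) + 17518) + (1013 + 1967)*(-16345 - 865) = (sqrt(90 - 171) + 17518) + (1013 + 1967)*(-16345 - 865) = (sqrt(-81) + 17518) + 2980*(-17210) = (9*I + 17518) - 51285800 = (17518 + 9*I) - 51285800 = -51268282 + 9*I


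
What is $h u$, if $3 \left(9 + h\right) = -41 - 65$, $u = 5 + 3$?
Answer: $- \frac{1064}{3} \approx -354.67$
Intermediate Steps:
$u = 8$
$h = - \frac{133}{3}$ ($h = -9 + \frac{-41 - 65}{3} = -9 + \frac{1}{3} \left(-106\right) = -9 - \frac{106}{3} = - \frac{133}{3} \approx -44.333$)
$h u = \left(- \frac{133}{3}\right) 8 = - \frac{1064}{3}$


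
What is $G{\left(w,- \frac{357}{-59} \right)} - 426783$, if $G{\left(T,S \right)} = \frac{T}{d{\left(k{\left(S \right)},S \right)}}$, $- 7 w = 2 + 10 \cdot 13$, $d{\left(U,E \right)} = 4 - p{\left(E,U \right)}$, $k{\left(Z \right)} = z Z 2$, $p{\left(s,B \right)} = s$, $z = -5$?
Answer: $- \frac{32861583}{77} \approx -4.2677 \cdot 10^{5}$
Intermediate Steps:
$k{\left(Z \right)} = - 10 Z$ ($k{\left(Z \right)} = - 5 Z 2 = - 10 Z$)
$d{\left(U,E \right)} = 4 - E$
$w = - \frac{132}{7}$ ($w = - \frac{2 + 10 \cdot 13}{7} = - \frac{2 + 130}{7} = \left(- \frac{1}{7}\right) 132 = - \frac{132}{7} \approx -18.857$)
$G{\left(T,S \right)} = \frac{T}{4 - S}$
$G{\left(w,- \frac{357}{-59} \right)} - 426783 = \left(-1\right) \left(- \frac{132}{7}\right) \frac{1}{-4 - \frac{357}{-59}} - 426783 = \left(-1\right) \left(- \frac{132}{7}\right) \frac{1}{-4 - - \frac{357}{59}} - 426783 = \left(-1\right) \left(- \frac{132}{7}\right) \frac{1}{-4 + \frac{357}{59}} - 426783 = \left(-1\right) \left(- \frac{132}{7}\right) \frac{1}{\frac{121}{59}} - 426783 = \left(-1\right) \left(- \frac{132}{7}\right) \frac{59}{121} - 426783 = \frac{708}{77} - 426783 = - \frac{32861583}{77}$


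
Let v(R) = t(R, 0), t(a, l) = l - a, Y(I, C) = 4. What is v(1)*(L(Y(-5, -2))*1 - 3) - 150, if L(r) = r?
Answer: -151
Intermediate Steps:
v(R) = -R (v(R) = 0 - R = -R)
v(1)*(L(Y(-5, -2))*1 - 3) - 150 = (-1*1)*(4*1 - 3) - 150 = -(4 - 3) - 150 = -1*1 - 150 = -1 - 150 = -151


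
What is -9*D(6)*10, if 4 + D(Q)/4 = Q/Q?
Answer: 1080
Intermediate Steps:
D(Q) = -12 (D(Q) = -16 + 4*(Q/Q) = -16 + 4*1 = -16 + 4 = -12)
-9*D(6)*10 = -9*(-12)*10 = 108*10 = 1080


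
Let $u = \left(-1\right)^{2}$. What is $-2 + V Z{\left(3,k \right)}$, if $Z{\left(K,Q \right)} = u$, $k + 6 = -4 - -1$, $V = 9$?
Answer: $7$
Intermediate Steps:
$k = -9$ ($k = -6 - 3 = -9$)
$u = 1$
$Z{\left(K,Q \right)} = 1$
$-2 + V Z{\left(3,k \right)} = -2 + 9 \cdot 1 = -2 + 9 = 7$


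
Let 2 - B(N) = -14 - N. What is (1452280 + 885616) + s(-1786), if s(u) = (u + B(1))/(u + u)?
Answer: 8350966281/3572 ≈ 2.3379e+6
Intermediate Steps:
B(N) = 16 + N (B(N) = 2 - (-14 - N) = 2 + (14 + N) = 16 + N)
s(u) = (17 + u)/(2*u) (s(u) = (u + (16 + 1))/(u + u) = (u + 17)/((2*u)) = (17 + u)*(1/(2*u)) = (17 + u)/(2*u))
(1452280 + 885616) + s(-1786) = (1452280 + 885616) + (½)*(17 - 1786)/(-1786) = 2337896 + (½)*(-1/1786)*(-1769) = 2337896 + 1769/3572 = 8350966281/3572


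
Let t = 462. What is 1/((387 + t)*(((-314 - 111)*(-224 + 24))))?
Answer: 1/72165000 ≈ 1.3857e-8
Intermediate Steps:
1/((387 + t)*(((-314 - 111)*(-224 + 24)))) = 1/((387 + 462)*(((-314 - 111)*(-224 + 24)))) = 1/(849*((-425*(-200)))) = (1/849)/85000 = (1/849)*(1/85000) = 1/72165000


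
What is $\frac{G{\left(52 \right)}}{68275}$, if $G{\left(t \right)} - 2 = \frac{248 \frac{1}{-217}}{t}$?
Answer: $\frac{36}{1242605} \approx 2.8971 \cdot 10^{-5}$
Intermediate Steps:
$G{\left(t \right)} = 2 - \frac{8}{7 t}$ ($G{\left(t \right)} = 2 + \frac{248 \frac{1}{-217}}{t} = 2 + \frac{248 \left(- \frac{1}{217}\right)}{t} = 2 - \frac{8}{7 t}$)
$\frac{G{\left(52 \right)}}{68275} = \frac{2 - \frac{8}{7 \cdot 52}}{68275} = \left(2 - \frac{2}{91}\right) \frac{1}{68275} = \frac{180}{91} \cdot \frac{1}{68275} = \frac{36}{1242605}$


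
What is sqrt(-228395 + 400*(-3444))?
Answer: I*sqrt(1605995) ≈ 1267.3*I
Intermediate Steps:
sqrt(-228395 + 400*(-3444)) = sqrt(-228395 - 1377600) = sqrt(-1605995) = I*sqrt(1605995)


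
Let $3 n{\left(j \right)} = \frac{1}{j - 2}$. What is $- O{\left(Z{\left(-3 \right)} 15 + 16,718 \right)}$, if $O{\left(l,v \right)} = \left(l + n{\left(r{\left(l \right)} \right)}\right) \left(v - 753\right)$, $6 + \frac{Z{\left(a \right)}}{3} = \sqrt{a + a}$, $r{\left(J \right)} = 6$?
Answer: $- \frac{106645}{12} + 1575 i \sqrt{6} \approx -8887.1 + 3857.9 i$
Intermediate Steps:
$n{\left(j \right)} = \frac{1}{3 \left(-2 + j\right)}$ ($n{\left(j \right)} = \frac{1}{3 \left(j - 2\right)} = \frac{1}{3 \left(-2 + j\right)}$)
$Z{\left(a \right)} = -18 + 3 \sqrt{2} \sqrt{a}$ ($Z{\left(a \right)} = -18 + 3 \sqrt{a + a} = -18 + 3 \sqrt{2 a} = -18 + 3 \sqrt{2} \sqrt{a}$)
$O{\left(l,v \right)} = \left(-753 + v\right) \left(\frac{1}{12} + l\right)$ ($O{\left(l,v \right)} = \left(l + \frac{1}{3 \left(-2 + 6\right)}\right) \left(v - 753\right) = \left(l + \frac{1}{3 \cdot 4}\right) \left(-753 + v\right) = \left(l + \frac{1}{3} \cdot \frac{1}{4}\right) \left(-753 + v\right) = \left(l + \frac{1}{12}\right) \left(-753 + v\right) = \left(\frac{1}{12} + l\right) \left(-753 + v\right) = \left(-753 + v\right) \left(\frac{1}{12} + l\right)$)
$- O{\left(Z{\left(-3 \right)} 15 + 16,718 \right)} = - (- \frac{251}{4} - 753 \left(\left(-18 + 3 \sqrt{2} \sqrt{-3}\right) 15 + 16\right) + \frac{1}{12} \cdot 718 + \left(\left(-18 + 3 \sqrt{2} \sqrt{-3}\right) 15 + 16\right) 718) = - (- \frac{251}{4} - 753 \left(\left(-18 + 3 \sqrt{2} i \sqrt{3}\right) 15 + 16\right) + \frac{359}{6} + \left(\left(-18 + 3 \sqrt{2} i \sqrt{3}\right) 15 + 16\right) 718) = - (- \frac{251}{4} - 753 \left(\left(-18 + 3 i \sqrt{6}\right) 15 + 16\right) + \frac{359}{6} + \left(\left(-18 + 3 i \sqrt{6}\right) 15 + 16\right) 718) = - (- \frac{251}{4} - 753 \left(\left(-270 + 45 i \sqrt{6}\right) + 16\right) + \frac{359}{6} + \left(\left(-270 + 45 i \sqrt{6}\right) + 16\right) 718) = - (- \frac{251}{4} - 753 \left(-254 + 45 i \sqrt{6}\right) + \frac{359}{6} + \left(-254 + 45 i \sqrt{6}\right) 718) = - (- \frac{251}{4} + \left(191262 - 33885 i \sqrt{6}\right) + \frac{359}{6} - \left(182372 - 32310 i \sqrt{6}\right)) = - (\frac{106645}{12} - 1575 i \sqrt{6}) = - \frac{106645}{12} + 1575 i \sqrt{6}$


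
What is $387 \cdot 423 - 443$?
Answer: $163258$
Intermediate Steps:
$387 \cdot 423 - 443 = 163701 - 443 = 163258$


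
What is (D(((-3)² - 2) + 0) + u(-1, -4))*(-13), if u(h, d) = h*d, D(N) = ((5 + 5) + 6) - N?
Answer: -169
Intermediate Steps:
D(N) = 16 - N (D(N) = (10 + 6) - N = 16 - N)
u(h, d) = d*h
(D(((-3)² - 2) + 0) + u(-1, -4))*(-13) = ((16 - (((-3)² - 2) + 0)) - 4*(-1))*(-13) = ((16 - ((9 - 2) + 0)) + 4)*(-13) = ((16 - (7 + 0)) + 4)*(-13) = ((16 - 1*7) + 4)*(-13) = ((16 - 7) + 4)*(-13) = (9 + 4)*(-13) = 13*(-13) = -169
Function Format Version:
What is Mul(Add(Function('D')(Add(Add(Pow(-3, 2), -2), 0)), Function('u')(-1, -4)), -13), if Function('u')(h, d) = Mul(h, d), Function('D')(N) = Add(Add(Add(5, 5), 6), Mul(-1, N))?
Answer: -169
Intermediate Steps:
Function('D')(N) = Add(16, Mul(-1, N)) (Function('D')(N) = Add(Add(10, 6), Mul(-1, N)) = Add(16, Mul(-1, N)))
Function('u')(h, d) = Mul(d, h)
Mul(Add(Function('D')(Add(Add(Pow(-3, 2), -2), 0)), Function('u')(-1, -4)), -13) = Mul(Add(Add(16, Mul(-1, Add(Add(Pow(-3, 2), -2), 0))), Mul(-4, -1)), -13) = Mul(Add(Add(16, Mul(-1, Add(Add(9, -2), 0))), 4), -13) = Mul(Add(Add(16, Mul(-1, Add(7, 0))), 4), -13) = Mul(Add(Add(16, Mul(-1, 7)), 4), -13) = Mul(Add(Add(16, -7), 4), -13) = Mul(Add(9, 4), -13) = Mul(13, -13) = -169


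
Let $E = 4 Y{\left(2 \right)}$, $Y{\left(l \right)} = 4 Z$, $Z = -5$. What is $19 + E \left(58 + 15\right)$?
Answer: $-5821$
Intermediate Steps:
$Y{\left(l \right)} = -20$ ($Y{\left(l \right)} = 4 \left(-5\right) = -20$)
$E = -80$ ($E = 4 \left(-20\right) = -80$)
$19 + E \left(58 + 15\right) = 19 - 80 \left(58 + 15\right) = 19 - 5840 = -5821$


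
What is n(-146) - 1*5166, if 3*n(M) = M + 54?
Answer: -15590/3 ≈ -5196.7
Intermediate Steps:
n(M) = 18 + M/3 (n(M) = (M + 54)/3 = (54 + M)/3 = 18 + M/3)
n(-146) - 1*5166 = (18 + (⅓)*(-146)) - 1*5166 = (18 - 146/3) - 5166 = -92/3 - 5166 = -15590/3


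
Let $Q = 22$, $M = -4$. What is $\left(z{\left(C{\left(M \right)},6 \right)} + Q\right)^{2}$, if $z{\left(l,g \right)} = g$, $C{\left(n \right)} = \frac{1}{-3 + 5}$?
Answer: $784$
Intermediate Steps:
$C{\left(n \right)} = \frac{1}{2}$
$\left(z{\left(C{\left(M \right)},6 \right)} + Q\right)^{2} = \left(6 + 22\right)^{2} = 28^{2} = 784$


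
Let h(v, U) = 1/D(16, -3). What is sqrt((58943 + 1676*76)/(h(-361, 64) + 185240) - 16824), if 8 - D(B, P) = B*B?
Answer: 8*I*sqrt(61638732349350761)/15313173 ≈ 129.7*I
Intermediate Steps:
D(B, P) = 8 - B**2 (D(B, P) = 8 - B*B = 8 - B**2)
h(v, U) = -1/248 (h(v, U) = 1/(8 - 1*16**2) = 1/(8 - 1*256) = 1/(8 - 256) = 1/(-248) = -1/248)
sqrt((58943 + 1676*76)/(h(-361, 64) + 185240) - 16824) = sqrt((58943 + 1676*76)/(-1/248 + 185240) - 16824) = sqrt((58943 + 127376)/(45939519/248) - 16824) = sqrt(186319*(248/45939519) - 16824) = sqrt(46207112/45939519 - 16824) = sqrt(-772840260544/45939519) = 8*I*sqrt(61638732349350761)/15313173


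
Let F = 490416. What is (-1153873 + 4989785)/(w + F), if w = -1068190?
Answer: -1917956/288887 ≈ -6.6391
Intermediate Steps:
(-1153873 + 4989785)/(w + F) = (-1153873 + 4989785)/(-1068190 + 490416) = 3835912/(-577774) = 3835912*(-1/577774) = -1917956/288887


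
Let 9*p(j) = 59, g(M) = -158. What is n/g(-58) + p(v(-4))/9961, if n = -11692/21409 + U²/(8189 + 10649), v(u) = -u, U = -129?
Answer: -106757794307/72311375035116 ≈ -0.0014764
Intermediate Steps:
p(j) = 59/9 (p(j) = (⅑)*59 = 59/9)
n = 1721687/5105098 (n = -11692/21409 + (-129)²/(8189 + 10649) = -11692*1/21409 + 16641/18838 = -148/271 + 16641*(1/18838) = -148/271 + 16641/18838 = 1721687/5105098 ≈ 0.33725)
n/g(-58) + p(v(-4))/9961 = (1721687/5105098)/(-158) + (59/9)/9961 = (1721687/5105098)*(-1/158) + (59/9)*(1/9961) = -1721687/806605484 + 59/89649 = -106757794307/72311375035116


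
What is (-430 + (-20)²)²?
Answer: 900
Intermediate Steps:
(-430 + (-20)²)² = (-430 + 400)² = (-30)² = 900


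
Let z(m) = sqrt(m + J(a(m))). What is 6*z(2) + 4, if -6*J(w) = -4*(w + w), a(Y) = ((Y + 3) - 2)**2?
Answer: 4 + 6*sqrt(14) ≈ 26.450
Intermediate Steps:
a(Y) = (1 + Y)**2 (a(Y) = ((3 + Y) - 2)**2 = (1 + Y)**2)
J(w) = 4*w/3 (J(w) = -(-2)*(w + w)/3 = -(-2)*2*w/3 = -(-4)*w/3 = 4*w/3)
z(m) = sqrt(m + 4*(1 + m)**2/3)
6*z(2) + 4 = 6*(sqrt(9*2 + 12*(1 + 2)**2)/3) + 4 = 6*(sqrt(18 + 12*3**2)/3) + 4 = 6*(sqrt(18 + 12*9)/3) + 4 = 6*(sqrt(18 + 108)/3) + 4 = 6*(sqrt(126)/3) + 4 = 6*((3*sqrt(14))/3) + 4 = 6*sqrt(14) + 4 = 4 + 6*sqrt(14)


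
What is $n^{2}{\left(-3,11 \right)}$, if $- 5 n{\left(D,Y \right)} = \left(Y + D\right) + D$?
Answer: $1$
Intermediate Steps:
$n{\left(D,Y \right)} = - \frac{2 D}{5} - \frac{Y}{5}$ ($n{\left(D,Y \right)} = - \frac{\left(Y + D\right) + D}{5} = - \frac{\left(D + Y\right) + D}{5} = - \frac{Y + 2 D}{5} = - \frac{2 D}{5} - \frac{Y}{5}$)
$n^{2}{\left(-3,11 \right)} = \left(\left(- \frac{2}{5}\right) \left(-3\right) - \frac{11}{5}\right)^{2} = \left(\frac{6}{5} - \frac{11}{5}\right)^{2} = \left(-1\right)^{2} = 1$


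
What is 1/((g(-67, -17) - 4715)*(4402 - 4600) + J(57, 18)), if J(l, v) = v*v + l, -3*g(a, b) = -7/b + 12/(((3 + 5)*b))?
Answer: 17/15877530 ≈ 1.0707e-6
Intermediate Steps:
g(a, b) = 11/(6*b) (g(a, b) = -(-7/b + 12/(((3 + 5)*b)))/3 = -(-7/b + 12/((8*b)))/3 = -(-7/b + 12*(1/(8*b)))/3 = -(-7/b + 3/(2*b))/3 = -(-11)/(6*b) = 11/(6*b))
J(l, v) = l + v² (J(l, v) = v² + l = l + v²)
1/((g(-67, -17) - 4715)*(4402 - 4600) + J(57, 18)) = 1/(((11/6)/(-17) - 4715)*(4402 - 4600) + (57 + 18²)) = 1/(((11/6)*(-1/17) - 4715)*(-198) + (57 + 324)) = 1/((-11/102 - 4715)*(-198) + 381) = 1/(-480941/102*(-198) + 381) = 1/(15871053/17 + 381) = 1/(15877530/17) = 17/15877530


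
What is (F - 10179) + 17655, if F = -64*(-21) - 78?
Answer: 8742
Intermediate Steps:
F = 1266 (F = 1344 - 78 = 1266)
(F - 10179) + 17655 = (1266 - 10179) + 17655 = -8913 + 17655 = 8742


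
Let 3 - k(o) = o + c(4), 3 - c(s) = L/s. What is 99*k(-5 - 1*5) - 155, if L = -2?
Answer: 1571/2 ≈ 785.50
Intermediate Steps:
c(s) = 3 + 2/s (c(s) = 3 - (-2)/s = 3 + 2/s)
k(o) = -½ - o (k(o) = 3 - (o + (3 + 2/4)) = 3 - (o + (3 + 2*(¼))) = 3 - (o + (3 + ½)) = 3 - (o + 7/2) = 3 - (7/2 + o) = 3 + (-7/2 - o) = -½ - o)
99*k(-5 - 1*5) - 155 = 99*(-½ - (-5 - 1*5)) - 155 = 99*(-½ - (-5 - 5)) - 155 = 99*(-½ - 1*(-10)) - 155 = 99*(-½ + 10) - 155 = 99*(19/2) - 155 = 1881/2 - 155 = 1571/2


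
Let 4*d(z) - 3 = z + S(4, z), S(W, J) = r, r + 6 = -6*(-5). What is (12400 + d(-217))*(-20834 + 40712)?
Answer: 245542995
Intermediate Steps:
r = 24 (r = -6 - 6*(-5) = -6 + 30 = 24)
S(W, J) = 24
d(z) = 27/4 + z/4 (d(z) = ¾ + (z + 24)/4 = ¾ + (24 + z)/4 = ¾ + (6 + z/4) = 27/4 + z/4)
(12400 + d(-217))*(-20834 + 40712) = (12400 + (27/4 + (¼)*(-217)))*(-20834 + 40712) = (12400 + (27/4 - 217/4))*19878 = (12400 - 95/2)*19878 = (24705/2)*19878 = 245542995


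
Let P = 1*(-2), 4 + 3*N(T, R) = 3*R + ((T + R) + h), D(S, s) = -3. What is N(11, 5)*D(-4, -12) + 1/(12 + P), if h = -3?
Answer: -239/10 ≈ -23.900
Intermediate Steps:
N(T, R) = -7/3 + T/3 + 4*R/3 (N(T, R) = -4/3 + (3*R + ((T + R) - 3))/3 = -4/3 + (3*R + ((R + T) - 3))/3 = -4/3 + (3*R + (-3 + R + T))/3 = -4/3 + (-3 + T + 4*R)/3 = -4/3 + (-1 + T/3 + 4*R/3) = -7/3 + T/3 + 4*R/3)
P = -2
N(11, 5)*D(-4, -12) + 1/(12 + P) = (-7/3 + (⅓)*11 + (4/3)*5)*(-3) + 1/(12 - 2) = (-7/3 + 11/3 + 20/3)*(-3) + 1/10 = 8*(-3) + ⅒ = -24 + ⅒ = -239/10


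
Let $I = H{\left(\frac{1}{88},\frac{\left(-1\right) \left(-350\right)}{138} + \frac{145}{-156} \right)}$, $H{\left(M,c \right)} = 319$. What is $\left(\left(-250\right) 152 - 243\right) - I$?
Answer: $-38562$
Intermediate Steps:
$I = 319$
$\left(\left(-250\right) 152 - 243\right) - I = \left(\left(-250\right) 152 - 243\right) - 319 = \left(-38000 - 243\right) - 319 = -38243 - 319 = -38562$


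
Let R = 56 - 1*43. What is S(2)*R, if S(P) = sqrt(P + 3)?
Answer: 13*sqrt(5) ≈ 29.069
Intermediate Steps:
S(P) = sqrt(3 + P)
R = 13 (R = 56 - 43 = 13)
S(2)*R = sqrt(3 + 2)*13 = sqrt(5)*13 = 13*sqrt(5)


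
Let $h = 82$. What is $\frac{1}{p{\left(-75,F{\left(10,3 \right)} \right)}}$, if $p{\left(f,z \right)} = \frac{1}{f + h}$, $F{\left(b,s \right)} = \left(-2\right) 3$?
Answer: $7$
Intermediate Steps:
$F{\left(b,s \right)} = -6$
$p{\left(f,z \right)} = \frac{1}{82 + f}$ ($p{\left(f,z \right)} = \frac{1}{f + 82} = \frac{1}{82 + f}$)
$\frac{1}{p{\left(-75,F{\left(10,3 \right)} \right)}} = \frac{1}{\frac{1}{82 - 75}} = \frac{1}{\frac{1}{7}} = 7$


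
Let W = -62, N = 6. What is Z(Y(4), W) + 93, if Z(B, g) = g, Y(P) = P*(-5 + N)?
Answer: 31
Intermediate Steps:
Y(P) = P (Y(P) = P*(-5 + 6) = P*1 = P)
Z(Y(4), W) + 93 = -62 + 93 = 31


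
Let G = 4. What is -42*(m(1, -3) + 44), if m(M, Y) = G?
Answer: -2016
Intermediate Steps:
m(M, Y) = 4
-42*(m(1, -3) + 44) = -42*(4 + 44) = -42*48 = -2016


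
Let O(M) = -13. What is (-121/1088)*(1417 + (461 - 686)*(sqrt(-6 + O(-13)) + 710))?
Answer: 19158293/1088 + 27225*I*sqrt(19)/1088 ≈ 17609.0 + 109.07*I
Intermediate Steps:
(-121/1088)*(1417 + (461 - 686)*(sqrt(-6 + O(-13)) + 710)) = (-121/1088)*(1417 + (461 - 686)*(sqrt(-6 - 13) + 710)) = (-121*1/1088)*(1417 - 225*(sqrt(-19) + 710)) = -121*(1417 - 225*(I*sqrt(19) + 710))/1088 = -121*(1417 - 225*(710 + I*sqrt(19)))/1088 = -121*(1417 + (-159750 - 225*I*sqrt(19)))/1088 = -121*(-158333 - 225*I*sqrt(19))/1088 = 19158293/1088 + 27225*I*sqrt(19)/1088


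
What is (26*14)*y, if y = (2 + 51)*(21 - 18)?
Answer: 57876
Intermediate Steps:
y = 159 (y = 53*3 = 159)
(26*14)*y = (26*14)*159 = 364*159 = 57876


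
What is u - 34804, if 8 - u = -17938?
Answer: -16858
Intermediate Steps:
u = 17946 (u = 8 - 1*(-17938) = 8 + 17938 = 17946)
u - 34804 = 17946 - 34804 = -16858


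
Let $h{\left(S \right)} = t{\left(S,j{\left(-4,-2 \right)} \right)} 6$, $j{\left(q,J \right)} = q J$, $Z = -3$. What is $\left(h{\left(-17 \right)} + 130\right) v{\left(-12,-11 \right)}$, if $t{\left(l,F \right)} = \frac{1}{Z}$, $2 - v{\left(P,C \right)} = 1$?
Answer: $128$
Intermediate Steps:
$v{\left(P,C \right)} = 1$ ($v{\left(P,C \right)} = 2 - 1 = 1$)
$j{\left(q,J \right)} = J q$
$t{\left(l,F \right)} = - \frac{1}{3}$ ($t{\left(l,F \right)} = \frac{1}{-3} = - \frac{1}{3}$)
$h{\left(S \right)} = -2$ ($h{\left(S \right)} = \left(- \frac{1}{3}\right) 6 = -2$)
$\left(h{\left(-17 \right)} + 130\right) v{\left(-12,-11 \right)} = \left(-2 + 130\right) 1 = 128 \cdot 1 = 128$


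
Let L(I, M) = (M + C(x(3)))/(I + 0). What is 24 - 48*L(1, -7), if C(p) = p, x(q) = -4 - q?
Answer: 696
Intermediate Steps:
L(I, M) = (-7 + M)/I (L(I, M) = (M + (-4 - 1*3))/(I + 0) = (M + (-4 - 3))/I = (M - 7)/I = (-7 + M)/I)
24 - 48*L(1, -7) = 24 - 48*(-7 - 7)/1 = 24 - 48*(-14) = 24 + 672 = 696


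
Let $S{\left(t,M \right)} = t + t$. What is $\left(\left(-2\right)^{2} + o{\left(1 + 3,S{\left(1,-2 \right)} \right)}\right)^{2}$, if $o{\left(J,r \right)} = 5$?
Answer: $81$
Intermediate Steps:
$S{\left(t,M \right)} = 2 t$
$\left(\left(-2\right)^{2} + o{\left(1 + 3,S{\left(1,-2 \right)} \right)}\right)^{2} = \left(\left(-2\right)^{2} + 5\right)^{2} = \left(4 + 5\right)^{2} = 9^{2} = 81$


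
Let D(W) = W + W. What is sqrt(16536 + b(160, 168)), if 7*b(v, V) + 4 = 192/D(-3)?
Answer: 2*sqrt(202503)/7 ≈ 128.57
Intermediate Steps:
D(W) = 2*W
b(v, V) = -36/7 (b(v, V) = -4/7 + (192/((2*(-3))))/7 = -4/7 + (192/(-6))/7 = -4/7 + (192*(-1/6))/7 = -4/7 + (1/7)*(-32) = -4/7 - 32/7 = -36/7)
sqrt(16536 + b(160, 168)) = sqrt(16536 - 36/7) = sqrt(115716/7) = 2*sqrt(202503)/7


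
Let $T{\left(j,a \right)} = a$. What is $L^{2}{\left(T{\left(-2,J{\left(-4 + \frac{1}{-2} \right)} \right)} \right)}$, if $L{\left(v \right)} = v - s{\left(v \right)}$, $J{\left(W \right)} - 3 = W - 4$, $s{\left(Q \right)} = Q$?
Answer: $0$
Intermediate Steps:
$J{\left(W \right)} = -1 + W$ ($J{\left(W \right)} = 3 + \left(W - 4\right) = 3 + \left(-4 + W\right) = -1 + W$)
$L{\left(v \right)} = 0$ ($L{\left(v \right)} = v - v = 0$)
$L^{2}{\left(T{\left(-2,J{\left(-4 + \frac{1}{-2} \right)} \right)} \right)} = 0^{2} = 0$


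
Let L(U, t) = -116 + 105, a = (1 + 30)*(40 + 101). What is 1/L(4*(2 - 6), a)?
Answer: -1/11 ≈ -0.090909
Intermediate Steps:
a = 4371 (a = 31*141 = 4371)
L(U, t) = -11
1/L(4*(2 - 6), a) = 1/(-11) = -1/11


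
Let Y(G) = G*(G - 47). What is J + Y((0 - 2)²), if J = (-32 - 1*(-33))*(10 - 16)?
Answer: -178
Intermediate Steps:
Y(G) = G*(-47 + G)
J = -6 (J = (-32 + 33)*(-6) = 1*(-6) = -6)
J + Y((0 - 2)²) = -6 + (0 - 2)²*(-47 + (0 - 2)²) = -6 + (-2)²*(-47 + (-2)²) = -6 + 4*(-47 + 4) = -6 + 4*(-43) = -6 - 172 = -178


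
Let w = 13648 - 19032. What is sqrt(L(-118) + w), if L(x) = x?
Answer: I*sqrt(5502) ≈ 74.175*I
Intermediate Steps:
w = -5384
sqrt(L(-118) + w) = sqrt(-118 - 5384) = sqrt(-5502) = I*sqrt(5502)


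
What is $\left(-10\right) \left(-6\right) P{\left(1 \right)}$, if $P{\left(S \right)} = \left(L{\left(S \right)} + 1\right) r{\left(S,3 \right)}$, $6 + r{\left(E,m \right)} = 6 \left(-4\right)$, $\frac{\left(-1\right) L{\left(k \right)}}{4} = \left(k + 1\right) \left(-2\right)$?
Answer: $-30600$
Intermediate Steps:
$L{\left(k \right)} = 8 + 8 k$ ($L{\left(k \right)} = - 4 \left(k + 1\right) \left(-2\right) = - 4 \left(1 + k\right) \left(-2\right) = - 4 \left(-2 - 2 k\right) = 8 + 8 k$)
$r{\left(E,m \right)} = -30$ ($r{\left(E,m \right)} = -6 + 6 \left(-4\right) = -6 - 24 = -30$)
$P{\left(S \right)} = -270 - 240 S$ ($P{\left(S \right)} = \left(\left(8 + 8 S\right) + 1\right) \left(-30\right) = \left(9 + 8 S\right) \left(-30\right) = -270 - 240 S$)
$\left(-10\right) \left(-6\right) P{\left(1 \right)} = \left(-10\right) \left(-6\right) \left(-270 - 240\right) = 60 \left(-270 - 240\right) = 60 \left(-510\right) = -30600$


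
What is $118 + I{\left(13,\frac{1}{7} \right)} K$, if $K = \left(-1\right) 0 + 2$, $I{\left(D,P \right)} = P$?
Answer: $\frac{828}{7} \approx 118.29$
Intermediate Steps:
$K = 2$ ($K = 0 + 2 = 2$)
$118 + I{\left(13,\frac{1}{7} \right)} K = 118 + \frac{1}{7} \cdot 2 = 118 + \frac{2}{7} = \frac{828}{7}$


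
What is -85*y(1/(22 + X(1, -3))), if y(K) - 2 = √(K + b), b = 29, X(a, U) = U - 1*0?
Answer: -170 - 170*√2622/19 ≈ -628.15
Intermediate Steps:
X(a, U) = U (X(a, U) = U + 0 = U)
y(K) = 2 + √(29 + K) (y(K) = 2 + √(K + 29) = 2 + √(29 + K))
-85*y(1/(22 + X(1, -3))) = -85*(2 + √(29 + 1/(22 - 3))) = -85*(2 + √(29 + 1/19)) = -85*(2 + √(552/19)) = -85*(2 + 2*√2622/19) = -170 - 170*√2622/19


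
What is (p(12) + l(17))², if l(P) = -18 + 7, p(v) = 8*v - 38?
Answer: 2209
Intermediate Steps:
p(v) = -38 + 8*v
l(P) = -11
(p(12) + l(17))² = ((-38 + 8*12) - 11)² = ((-38 + 96) - 11)² = (58 - 11)² = 47² = 2209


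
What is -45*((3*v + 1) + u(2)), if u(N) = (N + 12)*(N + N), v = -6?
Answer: -1755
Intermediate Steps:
u(N) = 2*N*(12 + N) (u(N) = (12 + N)*(2*N) = 2*N*(12 + N))
-45*((3*v + 1) + u(2)) = -45*((3*(-6) + 1) + 2*2*(12 + 2)) = -45*((-18 + 1) + 2*2*14) = -45*(-17 + 56) = -45*39 = -1755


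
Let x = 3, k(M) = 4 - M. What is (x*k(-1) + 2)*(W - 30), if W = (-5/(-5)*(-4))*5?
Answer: -850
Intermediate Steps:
W = -20 (W = (-5*(-⅕)*(-4))*5 = (1*(-4))*5 = -4*5 = -20)
(x*k(-1) + 2)*(W - 30) = (3*(4 - 1*(-1)) + 2)*(-20 - 30) = (3*(4 + 1) + 2)*(-50) = (3*5 + 2)*(-50) = (15 + 2)*(-50) = 17*(-50) = -850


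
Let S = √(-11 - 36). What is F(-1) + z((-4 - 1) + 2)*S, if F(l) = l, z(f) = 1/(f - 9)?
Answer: -1 - I*√47/12 ≈ -1.0 - 0.5713*I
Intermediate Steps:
S = I*√47 (S = √(-47) = I*√47 ≈ 6.8557*I)
z(f) = 1/(-9 + f)
F(-1) + z((-4 - 1) + 2)*S = -1 + (I*√47)/(-9 + ((-4 - 1) + 2)) = -1 + (I*√47)/(-9 + (-5 + 2)) = -1 + (I*√47)/(-9 - 3) = -1 + (I*√47)/(-12) = -1 - I*√47/12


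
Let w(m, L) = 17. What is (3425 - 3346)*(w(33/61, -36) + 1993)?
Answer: 158790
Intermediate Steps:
(3425 - 3346)*(w(33/61, -36) + 1993) = (3425 - 3346)*(17 + 1993) = 79*2010 = 158790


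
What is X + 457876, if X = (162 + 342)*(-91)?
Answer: 412012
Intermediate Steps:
X = -45864 (X = 504*(-91) = -45864)
X + 457876 = -45864 + 457876 = 412012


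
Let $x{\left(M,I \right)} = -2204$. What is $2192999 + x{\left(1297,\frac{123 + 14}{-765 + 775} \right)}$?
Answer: $2190795$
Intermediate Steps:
$2192999 + x{\left(1297,\frac{123 + 14}{-765 + 775} \right)} = 2192999 - 2204 = 2190795$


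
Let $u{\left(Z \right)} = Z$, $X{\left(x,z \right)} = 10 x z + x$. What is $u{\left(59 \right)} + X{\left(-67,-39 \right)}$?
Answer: $26122$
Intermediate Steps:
$X{\left(x,z \right)} = x + 10 x z$ ($X{\left(x,z \right)} = 10 x z + x = x + 10 x z$)
$u{\left(59 \right)} + X{\left(-67,-39 \right)} = 59 - 67 \left(1 + 10 \left(-39\right)\right) = 59 - 67 \left(1 - 390\right) = 59 - -26063 = 59 + 26063 = 26122$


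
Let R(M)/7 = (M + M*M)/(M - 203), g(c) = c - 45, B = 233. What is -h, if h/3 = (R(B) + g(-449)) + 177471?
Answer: -2845482/5 ≈ -5.6910e+5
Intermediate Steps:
g(c) = -45 + c
R(M) = 7*(M + M²)/(-203 + M) (R(M) = 7*((M + M*M)/(M - 203)) = 7*((M + M²)/(-203 + M)) = 7*(M + M²)/(-203 + M))
h = 2845482/5 (h = 3*((7*233*(1 + 233)/(-203 + 233) + (-45 - 449)) + 177471) = 3*((7*233*234/30 - 494) + 177471) = 3*((7*233*(1/30)*234 - 494) + 177471) = 3*((63609/5 - 494) + 177471) = 3*(61139/5 + 177471) = 3*(948494/5) = 2845482/5 ≈ 5.6910e+5)
-h = -1*2845482/5 = -2845482/5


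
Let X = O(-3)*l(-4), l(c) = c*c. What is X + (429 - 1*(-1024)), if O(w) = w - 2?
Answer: 1373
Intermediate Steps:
l(c) = c²
O(w) = -2 + w
X = -80 (X = (-2 - 3)*(-4)² = -5*16 = -80)
X + (429 - 1*(-1024)) = -80 + (429 - 1*(-1024)) = -80 + (429 + 1024) = -80 + 1453 = 1373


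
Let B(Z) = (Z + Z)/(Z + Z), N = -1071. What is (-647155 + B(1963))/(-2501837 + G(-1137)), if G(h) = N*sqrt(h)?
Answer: 809536910949/3130246280093 - 346550967*I*sqrt(1137)/3130246280093 ≈ 0.25862 - 0.0037331*I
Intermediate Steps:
B(Z) = 1 (B(Z) = (2*Z)/((2*Z)) = (2*Z)*(1/(2*Z)) = 1)
G(h) = -1071*sqrt(h)
(-647155 + B(1963))/(-2501837 + G(-1137)) = (-647155 + 1)/(-2501837 - 1071*I*sqrt(1137)) = -647154/(-2501837 - 1071*I*sqrt(1137))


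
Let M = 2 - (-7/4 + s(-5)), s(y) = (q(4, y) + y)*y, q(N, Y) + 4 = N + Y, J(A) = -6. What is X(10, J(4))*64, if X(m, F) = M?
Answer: -2960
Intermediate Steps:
q(N, Y) = -4 + N + Y (q(N, Y) = -4 + (N + Y) = -4 + N + Y)
s(y) = 2*y² (s(y) = ((-4 + 4 + y) + y)*y = (y + y)*y = (2*y)*y = 2*y²)
M = -185/4 (M = 2 - (-7/4 + 2*(-5)²) = 2 - (-7*¼ + 2*25) = 2 - (-7/4 + 50) = 2 - 1*193/4 = 2 - 193/4 = -185/4 ≈ -46.250)
X(m, F) = -185/4
X(10, J(4))*64 = -185/4*64 = -2960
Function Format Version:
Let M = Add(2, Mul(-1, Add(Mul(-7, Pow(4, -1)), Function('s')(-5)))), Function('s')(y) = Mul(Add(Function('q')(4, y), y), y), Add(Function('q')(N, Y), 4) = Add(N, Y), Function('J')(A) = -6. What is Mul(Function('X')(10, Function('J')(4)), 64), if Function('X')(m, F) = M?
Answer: -2960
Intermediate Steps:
Function('q')(N, Y) = Add(-4, N, Y) (Function('q')(N, Y) = Add(-4, Add(N, Y)) = Add(-4, N, Y))
Function('s')(y) = Mul(2, Pow(y, 2)) (Function('s')(y) = Mul(Add(Add(-4, 4, y), y), y) = Mul(Add(y, y), y) = Mul(Mul(2, y), y) = Mul(2, Pow(y, 2)))
M = Rational(-185, 4) (M = Add(2, Mul(-1, Add(Mul(-7, Pow(4, -1)), Mul(2, Pow(-5, 2))))) = Add(2, Mul(-1, Add(Mul(-7, Rational(1, 4)), Mul(2, 25)))) = Add(2, Mul(-1, Add(Rational(-7, 4), 50))) = Add(2, Mul(-1, Rational(193, 4))) = Add(2, Rational(-193, 4)) = Rational(-185, 4) ≈ -46.250)
Function('X')(m, F) = Rational(-185, 4)
Mul(Function('X')(10, Function('J')(4)), 64) = Mul(Rational(-185, 4), 64) = -2960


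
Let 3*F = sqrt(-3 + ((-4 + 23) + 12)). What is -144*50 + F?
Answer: -7200 + 2*sqrt(7)/3 ≈ -7198.2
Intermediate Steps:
F = 2*sqrt(7)/3 (F = sqrt(-3 + ((-4 + 23) + 12))/3 = sqrt(-3 + (19 + 12))/3 = sqrt(-3 + 31)/3 = sqrt(28)/3 = (2*sqrt(7))/3 = 2*sqrt(7)/3 ≈ 1.7638)
-144*50 + F = -144*50 + 2*sqrt(7)/3 = -7200 + 2*sqrt(7)/3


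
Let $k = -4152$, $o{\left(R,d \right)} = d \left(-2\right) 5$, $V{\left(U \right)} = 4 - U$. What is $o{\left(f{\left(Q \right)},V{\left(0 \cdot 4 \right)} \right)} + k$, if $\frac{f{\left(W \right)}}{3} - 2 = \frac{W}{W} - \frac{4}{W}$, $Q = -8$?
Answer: $-4192$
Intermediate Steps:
$f{\left(W \right)} = 9 - \frac{12}{W}$ ($f{\left(W \right)} = 6 + 3 \left(\frac{W}{W} - \frac{4}{W}\right) = 6 + 3 \left(1 - \frac{4}{W}\right) = 6 + \left(3 - \frac{12}{W}\right) = 9 - \frac{12}{W}$)
$o{\left(R,d \right)} = - 10 d$ ($o{\left(R,d \right)} = - 2 d 5 = - 10 d$)
$o{\left(f{\left(Q \right)},V{\left(0 \cdot 4 \right)} \right)} + k = - 10 \left(4 - 0 \cdot 4\right) - 4152 = - 10 \left(4 - 0\right) - 4152 = - 10 \left(4 + 0\right) - 4152 = \left(-10\right) 4 - 4152 = -40 - 4152 = -4192$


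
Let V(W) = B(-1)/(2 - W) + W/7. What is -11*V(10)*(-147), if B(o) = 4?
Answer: 3003/2 ≈ 1501.5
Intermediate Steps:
V(W) = 4/(2 - W) + W/7
-11*V(10)*(-147) = -11*(-28 + 10² - 2*10)/(7*(-2 + 10))*(-147) = -11*(-28 + 100 - 20)/(7*8)*(-147) = -11*52/(7*8)*(-147) = -11*13/14*(-147) = -143/14*(-147) = 3003/2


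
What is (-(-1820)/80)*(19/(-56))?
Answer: -247/32 ≈ -7.7188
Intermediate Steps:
(-(-1820)/80)*(19/(-56)) = (-(-1820)/80)*(19*(-1/56)) = -70*(-13/40)*(-19/56) = (91/4)*(-19/56) = -247/32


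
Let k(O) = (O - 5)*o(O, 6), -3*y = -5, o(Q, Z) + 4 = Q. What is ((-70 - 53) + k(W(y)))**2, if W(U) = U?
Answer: 1075369/81 ≈ 13276.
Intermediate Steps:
o(Q, Z) = -4 + Q
y = 5/3 (y = -1/3*(-5) = 5/3 ≈ 1.6667)
k(O) = (-5 + O)*(-4 + O) (k(O) = (O - 5)*(-4 + O) = (-5 + O)*(-4 + O))
((-70 - 53) + k(W(y)))**2 = ((-70 - 53) + (-5 + 5/3)*(-4 + 5/3))**2 = (-123 - 10/3*(-7/3))**2 = (-123 + 70/9)**2 = (-1037/9)**2 = 1075369/81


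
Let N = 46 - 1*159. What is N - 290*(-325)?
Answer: 94137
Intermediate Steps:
N = -113 (N = 46 - 159 = -113)
N - 290*(-325) = -113 - 290*(-325) = -113 + 94250 = 94137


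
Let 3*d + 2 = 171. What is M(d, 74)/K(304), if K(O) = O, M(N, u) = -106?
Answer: -53/152 ≈ -0.34868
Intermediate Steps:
d = 169/3 (d = -⅔ + (⅓)*171 = -⅔ + 57 = 169/3 ≈ 56.333)
M(d, 74)/K(304) = -106/304 = -106*1/304 = -53/152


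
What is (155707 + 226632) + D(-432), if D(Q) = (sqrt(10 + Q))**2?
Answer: 381917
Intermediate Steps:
D(Q) = 10 + Q
(155707 + 226632) + D(-432) = (155707 + 226632) + (10 - 432) = 382339 - 422 = 381917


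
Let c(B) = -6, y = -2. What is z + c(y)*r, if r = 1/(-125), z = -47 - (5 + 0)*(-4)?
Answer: -3369/125 ≈ -26.952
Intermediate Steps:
z = -27 (z = -47 - 5*(-4) = -47 - 1*(-20) = -47 + 20 = -27)
r = -1/125 ≈ -0.0080000
z + c(y)*r = -27 - 6*(-1/125) = -27 + 6/125 = -3369/125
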